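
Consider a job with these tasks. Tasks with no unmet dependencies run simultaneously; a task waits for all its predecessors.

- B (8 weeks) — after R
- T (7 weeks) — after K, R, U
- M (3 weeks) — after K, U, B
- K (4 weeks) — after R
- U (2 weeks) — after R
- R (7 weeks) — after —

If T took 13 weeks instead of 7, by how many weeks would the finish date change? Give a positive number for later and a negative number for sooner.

6

Critical path before the change: R→K→T = 7+4+7 = 18 giving 18 weeks.
T lies on that path, so at 13 weeks the path becomes 24 weeks.
That remains the longest chain; total 24 weeks.
Change in finish: 24 − 18 = +6 weeks.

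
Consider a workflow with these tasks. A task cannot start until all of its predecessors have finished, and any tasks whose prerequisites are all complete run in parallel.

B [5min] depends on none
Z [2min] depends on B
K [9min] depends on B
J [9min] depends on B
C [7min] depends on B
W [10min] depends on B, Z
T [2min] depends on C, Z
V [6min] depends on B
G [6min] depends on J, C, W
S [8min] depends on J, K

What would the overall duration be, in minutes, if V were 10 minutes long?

23

The binding path is B→Z→W→G = 5+2+10+6 = 23; finish at 23 minutes.
V is off the critical path — its longest chain is 11 minutes, giving 12 of slack.
The critical path is still B→Z→W→G; finish is now 23 minutes.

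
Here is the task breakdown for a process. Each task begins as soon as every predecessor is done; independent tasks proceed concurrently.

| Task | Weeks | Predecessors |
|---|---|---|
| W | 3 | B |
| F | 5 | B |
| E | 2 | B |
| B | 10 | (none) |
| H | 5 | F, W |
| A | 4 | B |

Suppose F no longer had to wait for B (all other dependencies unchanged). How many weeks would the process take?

Original critical path: B→F→H = 10+5+5 = 20 ⇒ 20 weeks.
Without B→F, F's earliest start moves from 10 to 0.
The longest chain is now B→W→H = 10+3+5 = 18, so the process takes 18 weeks.

18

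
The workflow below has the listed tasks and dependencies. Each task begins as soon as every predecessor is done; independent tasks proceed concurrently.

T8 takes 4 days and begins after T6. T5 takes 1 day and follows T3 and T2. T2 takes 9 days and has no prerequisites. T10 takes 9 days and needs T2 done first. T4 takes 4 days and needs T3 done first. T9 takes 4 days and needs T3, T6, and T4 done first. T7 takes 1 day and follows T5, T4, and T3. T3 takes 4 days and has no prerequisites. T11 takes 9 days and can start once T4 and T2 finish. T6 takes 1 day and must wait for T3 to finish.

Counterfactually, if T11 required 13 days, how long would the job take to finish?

22

Actual critical path: T2→T11 = 9+9 = 18 ⇒ 18 days.
Since T11 is critical, the +4 change carries straight to that chain (now 22 days).
That remains the longest chain; total 22 days.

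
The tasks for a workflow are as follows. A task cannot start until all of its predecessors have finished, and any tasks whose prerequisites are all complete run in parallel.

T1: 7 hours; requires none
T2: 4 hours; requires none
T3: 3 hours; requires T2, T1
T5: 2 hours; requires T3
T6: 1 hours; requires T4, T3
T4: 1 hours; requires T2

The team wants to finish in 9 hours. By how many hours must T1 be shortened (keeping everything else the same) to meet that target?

3

Current finish: 12 hours; target: 9.
T1 is on every critical path, so each hour cut from T1 cuts the finish by one (this holds down to a finish of 9).
Need 12 − 9 = 3 hours off T1 → T1 becomes 4 hours, finish becomes 9.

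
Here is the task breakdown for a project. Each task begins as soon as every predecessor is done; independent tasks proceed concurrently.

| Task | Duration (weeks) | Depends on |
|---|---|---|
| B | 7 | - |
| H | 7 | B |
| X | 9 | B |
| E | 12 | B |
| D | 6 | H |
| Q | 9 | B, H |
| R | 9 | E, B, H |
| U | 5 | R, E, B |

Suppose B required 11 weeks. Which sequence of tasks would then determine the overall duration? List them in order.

Critical path before the change: B→E→R→U = 7+12+9+5 = 33 giving 33 weeks.
Since B is critical, the +4 change carries straight to that chain (now 37 weeks).
No other chain overtakes it, so the finish is 37 weeks.

B, E, R, U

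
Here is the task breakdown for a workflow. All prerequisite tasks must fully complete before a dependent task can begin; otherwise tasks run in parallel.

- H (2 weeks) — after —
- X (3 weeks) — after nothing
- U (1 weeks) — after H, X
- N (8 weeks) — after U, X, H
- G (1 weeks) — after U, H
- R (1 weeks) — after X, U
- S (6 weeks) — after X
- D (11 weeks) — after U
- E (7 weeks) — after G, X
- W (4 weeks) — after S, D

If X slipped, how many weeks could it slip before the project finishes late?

The longest chain is X→U→D→W = 3+1+11+4 = 19; overall finish 19 weeks.
The longest chain containing X totals 19 weeks.
Slack of X = 0 − 0 = 0 weeks.

0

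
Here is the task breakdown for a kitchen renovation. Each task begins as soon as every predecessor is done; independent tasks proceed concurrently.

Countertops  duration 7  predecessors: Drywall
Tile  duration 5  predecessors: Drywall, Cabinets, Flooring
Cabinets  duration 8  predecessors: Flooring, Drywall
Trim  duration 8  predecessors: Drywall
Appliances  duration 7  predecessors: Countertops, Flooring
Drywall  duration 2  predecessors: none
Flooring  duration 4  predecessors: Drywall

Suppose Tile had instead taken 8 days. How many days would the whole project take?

22

As given, the longest chain is Drywall→Flooring→Cabinets→Tile = 2+4+8+5 = 19, so the finish is 19 days.
Tile lies on that path, so at 8 days the path becomes 22 days.
The critical path is still Drywall→Flooring→Cabinets→Tile; finish is now 22 days.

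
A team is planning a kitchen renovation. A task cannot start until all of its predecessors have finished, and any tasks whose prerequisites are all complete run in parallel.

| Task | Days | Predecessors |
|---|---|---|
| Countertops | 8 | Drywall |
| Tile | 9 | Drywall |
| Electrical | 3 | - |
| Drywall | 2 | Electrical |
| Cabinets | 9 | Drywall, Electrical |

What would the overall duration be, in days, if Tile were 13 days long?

18

As given, the longest chain is Electrical→Drywall→Tile = 3+2+9 = 14, so the finish is 14 days.
Tile lies on that path, so at 13 days the path becomes 18 days.
No other chain overtakes it, so the finish is 18 days.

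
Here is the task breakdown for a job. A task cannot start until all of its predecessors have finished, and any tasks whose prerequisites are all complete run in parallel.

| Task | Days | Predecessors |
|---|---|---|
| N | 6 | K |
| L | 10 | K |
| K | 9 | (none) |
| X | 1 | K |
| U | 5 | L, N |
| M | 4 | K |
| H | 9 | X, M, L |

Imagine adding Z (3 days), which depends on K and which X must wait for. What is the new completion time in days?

Originally the job takes 28 days.
With Z inserted, X now waits for max(K, Z).
New critical path: K→L→H = 9+10+9 = 28 ⇒ 28 days.

28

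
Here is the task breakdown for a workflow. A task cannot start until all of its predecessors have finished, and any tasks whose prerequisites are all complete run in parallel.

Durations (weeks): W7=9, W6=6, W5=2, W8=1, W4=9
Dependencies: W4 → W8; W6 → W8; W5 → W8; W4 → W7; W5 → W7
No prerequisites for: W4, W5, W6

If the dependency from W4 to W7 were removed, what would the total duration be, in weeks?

Original critical path: W4→W7 = 9+9 = 18 ⇒ 18 weeks.
Without W4→W7, W7's earliest start moves from 9 to 2.
The longest chain is now W5→W7 = 2+9 = 11, so the plan takes 11 weeks.

11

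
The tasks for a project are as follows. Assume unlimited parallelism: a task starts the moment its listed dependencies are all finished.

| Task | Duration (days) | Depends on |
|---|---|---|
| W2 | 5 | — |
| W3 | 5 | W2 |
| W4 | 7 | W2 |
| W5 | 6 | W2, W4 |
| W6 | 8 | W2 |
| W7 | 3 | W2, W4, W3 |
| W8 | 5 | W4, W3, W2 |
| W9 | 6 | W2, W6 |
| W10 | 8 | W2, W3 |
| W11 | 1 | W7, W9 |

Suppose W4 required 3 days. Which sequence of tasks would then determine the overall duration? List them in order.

W2, W6, W9, W11

Baseline: W2→W6→W9→W11 = 5+8+6+1 = 20 → 20 days.
W4 has 2 days of float (longest path through it is 18).
No other chain overtakes it, so the finish is 20 days.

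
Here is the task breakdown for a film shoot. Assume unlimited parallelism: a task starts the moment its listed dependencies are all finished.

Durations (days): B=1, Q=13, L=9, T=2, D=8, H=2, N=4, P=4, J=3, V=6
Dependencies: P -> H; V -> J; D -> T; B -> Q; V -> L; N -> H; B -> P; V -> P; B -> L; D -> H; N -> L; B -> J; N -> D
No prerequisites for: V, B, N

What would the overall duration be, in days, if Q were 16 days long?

17

Critical path before the change: V→L = 6+9 = 15 giving 15 days.
The longest path through Q is only 14 days, so Q has float 1.
The binding chain switches to B→Q = 1+16 = 17; finish 17 days.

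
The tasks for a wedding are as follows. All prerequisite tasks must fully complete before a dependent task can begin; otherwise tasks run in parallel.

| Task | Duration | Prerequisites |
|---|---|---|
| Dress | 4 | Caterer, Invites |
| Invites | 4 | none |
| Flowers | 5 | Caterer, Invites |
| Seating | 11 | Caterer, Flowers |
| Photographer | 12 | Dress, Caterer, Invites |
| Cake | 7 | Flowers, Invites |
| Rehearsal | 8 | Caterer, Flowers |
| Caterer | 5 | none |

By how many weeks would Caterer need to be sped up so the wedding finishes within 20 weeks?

1

Current finish: 21 weeks; target: 20.
Caterer is on every critical path, so each week cut from Caterer cuts the finish by one (this holds down to a finish of 20).
Need 21 − 20 = 1 week off Caterer → Caterer becomes 4 weeks, finish becomes 20.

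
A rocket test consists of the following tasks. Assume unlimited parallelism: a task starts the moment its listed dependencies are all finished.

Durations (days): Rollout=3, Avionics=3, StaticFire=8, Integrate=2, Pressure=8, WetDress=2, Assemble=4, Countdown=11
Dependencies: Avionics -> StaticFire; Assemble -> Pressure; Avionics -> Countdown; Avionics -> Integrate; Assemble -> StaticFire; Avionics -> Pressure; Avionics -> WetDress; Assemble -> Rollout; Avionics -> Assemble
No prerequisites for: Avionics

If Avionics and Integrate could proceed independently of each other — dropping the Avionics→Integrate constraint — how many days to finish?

Before: longest chain Avionics→Assemble→Pressure = 3+4+8 = 15, finish 15.
Without Avionics→Integrate, Integrate's earliest start moves from 3 to 0.
New critical path: Avionics→Assemble→Pressure = 3+4+8 = 15 ⇒ 15 days.

15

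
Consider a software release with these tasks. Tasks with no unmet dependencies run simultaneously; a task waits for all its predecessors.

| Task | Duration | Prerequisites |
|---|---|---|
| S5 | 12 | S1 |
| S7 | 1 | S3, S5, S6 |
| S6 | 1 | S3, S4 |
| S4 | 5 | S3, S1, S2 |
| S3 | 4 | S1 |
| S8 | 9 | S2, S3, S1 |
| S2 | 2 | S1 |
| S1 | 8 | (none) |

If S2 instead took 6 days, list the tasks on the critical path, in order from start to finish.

Critical path before the change: S1→S3→S8 = 8+4+9 = 21 giving 21 days.
S2 is off the critical path — its longest chain is 19 days, giving 2 of slack.
Now S1→S2→S8 = 8+6+9 = 23 is longest, so the finish becomes 23 days.

S1, S2, S8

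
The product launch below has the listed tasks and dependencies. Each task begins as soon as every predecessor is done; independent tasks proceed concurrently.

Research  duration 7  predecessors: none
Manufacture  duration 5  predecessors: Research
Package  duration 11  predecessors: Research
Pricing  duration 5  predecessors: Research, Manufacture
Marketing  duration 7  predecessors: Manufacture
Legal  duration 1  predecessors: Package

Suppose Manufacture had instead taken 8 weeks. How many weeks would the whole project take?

22

Actual critical path: Research→Manufacture→Marketing = 7+5+7 = 19 ⇒ 19 weeks.
Since Manufacture is critical, the +3 change carries straight to that chain (now 22 weeks).
The critical path is still Research→Manufacture→Marketing; finish is now 22 weeks.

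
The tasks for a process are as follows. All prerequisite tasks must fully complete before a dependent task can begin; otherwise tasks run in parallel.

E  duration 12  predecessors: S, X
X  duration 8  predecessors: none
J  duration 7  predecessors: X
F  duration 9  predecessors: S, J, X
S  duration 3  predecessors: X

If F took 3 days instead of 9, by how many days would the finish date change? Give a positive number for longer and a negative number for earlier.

-1

Critical path before the change: X→J→F = 8+7+9 = 24 giving 24 days.
F is on the critical path; changing it to 3 makes that path 18 days.
New critical path: X→S→E = 8+3+12 = 23 ⇒ 23 days.
Change in finish: 23 − 24 = -1 days.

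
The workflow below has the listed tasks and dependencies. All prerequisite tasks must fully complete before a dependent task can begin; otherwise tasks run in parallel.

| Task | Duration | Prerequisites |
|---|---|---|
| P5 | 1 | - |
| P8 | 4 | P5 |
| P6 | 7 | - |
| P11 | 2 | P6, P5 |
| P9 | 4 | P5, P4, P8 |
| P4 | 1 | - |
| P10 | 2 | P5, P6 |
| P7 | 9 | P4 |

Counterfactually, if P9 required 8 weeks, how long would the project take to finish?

As given, the longest chain is P4→P7 = 1+9 = 10, so the finish is 10 weeks.
P9 has 1 week of float (longest path through it is 9).
Now P5→P8→P9 = 1+4+8 = 13 is longest, so the finish becomes 13 weeks.

13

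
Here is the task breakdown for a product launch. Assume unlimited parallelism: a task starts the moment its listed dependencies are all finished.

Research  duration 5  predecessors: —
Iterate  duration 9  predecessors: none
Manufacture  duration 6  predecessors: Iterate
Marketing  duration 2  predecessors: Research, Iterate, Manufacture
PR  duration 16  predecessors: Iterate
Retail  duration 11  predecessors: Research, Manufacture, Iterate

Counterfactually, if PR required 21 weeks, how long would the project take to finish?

30

Critical path before the change: Iterate→Manufacture→Retail = 9+6+11 = 26 giving 26 weeks.
PR has 1 week of float (longest path through it is 25).
Now Iterate→PR = 9+21 = 30 is longest, so the finish becomes 30 weeks.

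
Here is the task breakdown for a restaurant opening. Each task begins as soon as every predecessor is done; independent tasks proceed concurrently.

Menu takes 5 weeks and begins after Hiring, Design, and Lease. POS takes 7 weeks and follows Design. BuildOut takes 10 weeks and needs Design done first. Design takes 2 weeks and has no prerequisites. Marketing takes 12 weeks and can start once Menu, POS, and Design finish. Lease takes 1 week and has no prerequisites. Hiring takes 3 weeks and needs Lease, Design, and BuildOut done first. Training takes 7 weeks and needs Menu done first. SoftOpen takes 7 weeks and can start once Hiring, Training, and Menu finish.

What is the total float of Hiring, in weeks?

0

The longest chain is Design→BuildOut→Hiring→Menu→Training→SoftOpen = 2+10+3+5+7+7 = 34; overall finish 34 weeks.
Longest path through Hiring: 34 weeks (earliest finish 15, latest finish 15).
Slack of Hiring = 12 − 12 = 0 weeks.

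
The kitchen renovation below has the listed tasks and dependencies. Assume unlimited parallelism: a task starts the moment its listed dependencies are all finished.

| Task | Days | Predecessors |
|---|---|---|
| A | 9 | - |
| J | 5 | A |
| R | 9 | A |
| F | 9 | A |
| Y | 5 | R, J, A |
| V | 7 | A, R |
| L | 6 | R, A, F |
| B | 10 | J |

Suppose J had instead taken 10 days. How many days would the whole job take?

29

Actual critical path: A→R→V = 9+9+7 = 25 ⇒ 25 days.
J is off the critical path — its longest chain is 24 days, giving 1 of slack.
Now A→J→B = 9+10+10 = 29 is longest, so the finish becomes 29 days.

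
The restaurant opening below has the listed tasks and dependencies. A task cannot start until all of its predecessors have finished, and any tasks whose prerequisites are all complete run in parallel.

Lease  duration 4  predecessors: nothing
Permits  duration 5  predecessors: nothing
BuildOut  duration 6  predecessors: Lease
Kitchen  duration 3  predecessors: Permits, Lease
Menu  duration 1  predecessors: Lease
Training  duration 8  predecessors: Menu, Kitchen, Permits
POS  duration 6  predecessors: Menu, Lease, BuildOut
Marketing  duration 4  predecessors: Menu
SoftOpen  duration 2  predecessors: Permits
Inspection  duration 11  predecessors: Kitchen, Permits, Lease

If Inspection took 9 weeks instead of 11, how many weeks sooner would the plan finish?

2

The binding path is Permits→Kitchen→Inspection = 5+3+11 = 19; finish at 19 weeks.
Inspection lies on that path, so at 9 weeks the path becomes 17 weeks.
The critical path is still Permits→Kitchen→Inspection; finish is now 17 weeks.
Change in finish: 17 − 19 = -2 weeks.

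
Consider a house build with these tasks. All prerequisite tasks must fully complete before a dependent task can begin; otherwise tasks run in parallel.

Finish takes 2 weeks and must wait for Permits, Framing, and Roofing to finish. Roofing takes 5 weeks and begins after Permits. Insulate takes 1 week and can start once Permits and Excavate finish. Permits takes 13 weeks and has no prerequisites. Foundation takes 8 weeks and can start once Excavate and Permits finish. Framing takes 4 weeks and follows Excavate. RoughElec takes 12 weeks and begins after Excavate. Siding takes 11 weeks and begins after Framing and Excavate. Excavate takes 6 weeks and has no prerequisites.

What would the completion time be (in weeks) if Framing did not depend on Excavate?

Before: longest chain Permits→Foundation = 13+8 = 21, finish 21.
Without Excavate→Framing, Framing's earliest start moves from 6 to 0.
The longest chain is now Permits→Foundation = 13+8 = 21, so the plan takes 21 weeks.

21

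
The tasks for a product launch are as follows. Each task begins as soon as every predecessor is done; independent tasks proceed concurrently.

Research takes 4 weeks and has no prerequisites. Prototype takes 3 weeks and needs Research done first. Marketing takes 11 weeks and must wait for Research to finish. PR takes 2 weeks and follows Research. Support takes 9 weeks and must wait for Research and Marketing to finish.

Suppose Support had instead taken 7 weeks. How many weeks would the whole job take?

22

Critical path before the change: Research→Marketing→Support = 4+11+9 = 24 giving 24 weeks.
Support lies on that path, so at 7 weeks the path becomes 22 weeks.
The critical path is still Research→Marketing→Support; finish is now 22 weeks.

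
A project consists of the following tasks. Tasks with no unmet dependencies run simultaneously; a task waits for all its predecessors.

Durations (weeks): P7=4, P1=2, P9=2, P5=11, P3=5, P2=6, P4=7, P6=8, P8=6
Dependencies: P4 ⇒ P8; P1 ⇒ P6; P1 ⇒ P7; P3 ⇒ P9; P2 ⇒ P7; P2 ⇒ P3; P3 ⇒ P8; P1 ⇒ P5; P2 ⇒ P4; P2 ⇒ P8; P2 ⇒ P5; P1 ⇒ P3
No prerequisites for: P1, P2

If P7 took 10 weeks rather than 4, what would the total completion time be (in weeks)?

As given, the longest chain is P2→P4→P8 = 6+7+6 = 19, so the finish is 19 weeks.
The longest path through P7 is only 10 weeks, so P7 has float 9.
The critical path is still P2→P4→P8; finish is now 19 weeks.

19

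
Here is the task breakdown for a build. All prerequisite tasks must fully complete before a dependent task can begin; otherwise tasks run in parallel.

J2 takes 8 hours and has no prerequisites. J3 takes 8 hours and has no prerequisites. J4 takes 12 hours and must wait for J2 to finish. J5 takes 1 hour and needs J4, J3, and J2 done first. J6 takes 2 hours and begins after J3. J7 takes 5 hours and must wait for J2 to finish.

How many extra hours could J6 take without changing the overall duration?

11

Critical path: J2→J4→J5 = 8+12+1 = 21, so the finish is 21 hours.
J6 finishes as early as 10 and must finish by 21.
Float = 21 − 10 = 11.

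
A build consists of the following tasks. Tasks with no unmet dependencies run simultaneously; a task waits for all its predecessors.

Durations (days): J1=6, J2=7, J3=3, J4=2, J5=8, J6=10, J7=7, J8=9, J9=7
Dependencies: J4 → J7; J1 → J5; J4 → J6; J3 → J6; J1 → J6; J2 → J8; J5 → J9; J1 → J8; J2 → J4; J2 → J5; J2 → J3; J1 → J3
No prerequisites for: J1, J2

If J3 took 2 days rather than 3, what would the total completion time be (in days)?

As given, the longest chain is J2→J5→J9 = 7+8+7 = 22, so the finish is 22 days.
The longest path through J3 is only 20 days, so J3 has float 2.
No other chain overtakes it, so the finish is 22 days.

22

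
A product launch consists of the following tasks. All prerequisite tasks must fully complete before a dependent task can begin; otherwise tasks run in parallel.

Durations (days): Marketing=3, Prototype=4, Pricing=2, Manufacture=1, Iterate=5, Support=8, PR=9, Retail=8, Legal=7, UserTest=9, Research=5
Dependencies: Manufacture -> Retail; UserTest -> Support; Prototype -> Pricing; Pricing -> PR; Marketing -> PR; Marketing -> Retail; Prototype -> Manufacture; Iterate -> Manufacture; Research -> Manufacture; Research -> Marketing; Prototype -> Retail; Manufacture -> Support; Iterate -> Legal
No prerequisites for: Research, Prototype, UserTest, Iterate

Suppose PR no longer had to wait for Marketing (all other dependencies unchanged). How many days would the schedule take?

17

Original critical path: Research→Marketing→PR = 5+3+9 = 17 ⇒ 17 days.
Without Marketing→PR, PR's earliest start moves from 8 to 6.
The longest chain is now UserTest→Support = 9+8 = 17, so the schedule takes 17 days.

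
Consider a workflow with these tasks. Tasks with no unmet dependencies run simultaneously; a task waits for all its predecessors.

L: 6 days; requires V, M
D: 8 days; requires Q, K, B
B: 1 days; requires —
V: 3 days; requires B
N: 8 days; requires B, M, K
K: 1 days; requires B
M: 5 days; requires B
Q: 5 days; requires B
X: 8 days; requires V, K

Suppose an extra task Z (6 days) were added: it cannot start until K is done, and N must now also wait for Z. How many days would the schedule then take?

Originally the schedule takes 14 days.
With Z inserted, N now waits for max(B, M, K, Z).
New critical path: B→K→Z→N = 1+1+6+8 = 16 ⇒ 16 days.

16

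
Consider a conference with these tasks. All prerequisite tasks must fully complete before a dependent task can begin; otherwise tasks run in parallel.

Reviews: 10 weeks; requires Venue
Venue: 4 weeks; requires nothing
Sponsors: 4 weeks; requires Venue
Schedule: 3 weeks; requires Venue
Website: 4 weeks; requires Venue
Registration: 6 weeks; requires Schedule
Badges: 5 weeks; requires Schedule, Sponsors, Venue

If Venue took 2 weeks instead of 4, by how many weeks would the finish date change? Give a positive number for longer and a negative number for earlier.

-2

Critical path before the change: Venue→Reviews = 4+10 = 14 giving 14 weeks.
Since Venue is critical, the -2 change carries straight to that chain (now 12 weeks).
The critical path is still Venue→Reviews; finish is now 12 weeks.
Change in finish: 12 − 14 = -2 weeks.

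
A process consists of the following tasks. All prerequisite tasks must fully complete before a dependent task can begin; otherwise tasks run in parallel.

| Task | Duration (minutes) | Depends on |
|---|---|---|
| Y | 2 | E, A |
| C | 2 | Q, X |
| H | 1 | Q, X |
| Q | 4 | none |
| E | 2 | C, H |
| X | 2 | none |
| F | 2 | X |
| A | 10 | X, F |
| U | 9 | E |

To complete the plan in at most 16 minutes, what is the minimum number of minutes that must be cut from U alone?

1

Current finish: 17 minutes; target: 16.
U is on every critical path, so each minute cut from U cuts the finish by one (this holds down to a finish of 16).
Need 17 − 16 = 1 minute off U → U becomes 8 minutes, finish becomes 16.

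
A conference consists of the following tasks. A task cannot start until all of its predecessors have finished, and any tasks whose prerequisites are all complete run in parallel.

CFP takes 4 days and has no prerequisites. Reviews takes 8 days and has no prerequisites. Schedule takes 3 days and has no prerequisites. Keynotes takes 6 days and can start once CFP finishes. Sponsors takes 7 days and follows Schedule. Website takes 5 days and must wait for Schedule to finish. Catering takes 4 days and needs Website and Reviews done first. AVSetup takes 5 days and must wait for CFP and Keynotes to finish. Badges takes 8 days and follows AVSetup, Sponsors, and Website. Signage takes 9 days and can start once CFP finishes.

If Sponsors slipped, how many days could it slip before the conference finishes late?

5

The longest chain is CFP→Keynotes→AVSetup→Badges = 4+6+5+8 = 23; overall finish 23 days.
Longest path through Sponsors: 18 days (earliest finish 10, latest finish 15).
Slack of Sponsors = 8 − 3 = 5 days.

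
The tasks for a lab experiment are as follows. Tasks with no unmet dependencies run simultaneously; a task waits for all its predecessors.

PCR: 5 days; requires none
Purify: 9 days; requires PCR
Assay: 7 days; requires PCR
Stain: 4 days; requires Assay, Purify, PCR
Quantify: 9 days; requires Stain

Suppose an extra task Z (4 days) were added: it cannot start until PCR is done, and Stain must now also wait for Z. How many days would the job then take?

Originally the job takes 27 days.
With Z inserted, Stain now waits for max(Assay, Purify, PCR, Z).
New critical path: PCR→Purify→Stain→Quantify = 5+9+4+9 = 27 ⇒ 27 days.

27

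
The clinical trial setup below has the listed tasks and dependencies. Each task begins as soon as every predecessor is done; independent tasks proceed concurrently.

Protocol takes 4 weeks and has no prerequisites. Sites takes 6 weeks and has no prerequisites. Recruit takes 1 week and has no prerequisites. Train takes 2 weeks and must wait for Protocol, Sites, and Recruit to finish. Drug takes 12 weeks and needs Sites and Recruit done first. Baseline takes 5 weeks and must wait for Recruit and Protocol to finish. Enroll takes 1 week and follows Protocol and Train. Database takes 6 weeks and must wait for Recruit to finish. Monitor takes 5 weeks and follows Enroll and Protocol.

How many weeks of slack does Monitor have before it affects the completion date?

The longest chain is Sites→Drug = 6+12 = 18; overall finish 18 weeks.
Longest path through Monitor: 14 weeks (earliest finish 14, latest finish 18).
So Monitor can slip 18 − 14 = 4 weeks.

4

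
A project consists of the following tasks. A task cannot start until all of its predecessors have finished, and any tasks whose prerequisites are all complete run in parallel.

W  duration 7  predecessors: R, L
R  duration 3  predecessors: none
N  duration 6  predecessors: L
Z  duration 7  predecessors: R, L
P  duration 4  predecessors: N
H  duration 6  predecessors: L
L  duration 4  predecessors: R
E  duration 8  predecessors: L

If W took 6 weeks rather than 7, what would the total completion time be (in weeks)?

As given, the longest chain is R→L→N→P = 3+4+6+4 = 17, so the finish is 17 weeks.
W has 3 weeks of float (longest path through it is 14).
The critical path is still R→L→N→P; finish is now 17 weeks.

17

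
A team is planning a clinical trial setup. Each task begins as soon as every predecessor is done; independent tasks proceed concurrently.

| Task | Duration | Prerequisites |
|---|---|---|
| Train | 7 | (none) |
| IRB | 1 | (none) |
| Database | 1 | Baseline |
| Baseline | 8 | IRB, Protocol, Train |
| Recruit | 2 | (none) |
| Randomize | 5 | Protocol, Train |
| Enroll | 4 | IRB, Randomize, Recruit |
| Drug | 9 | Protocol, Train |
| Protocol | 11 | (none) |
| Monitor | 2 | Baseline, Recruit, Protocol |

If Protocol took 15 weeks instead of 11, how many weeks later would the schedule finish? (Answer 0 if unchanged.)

As given, the longest chain is Protocol→Baseline→Monitor = 11+8+2 = 21, so the finish is 21 weeks.
Protocol lies on that path, so at 15 weeks the path becomes 25 weeks.
The critical path is still Protocol→Baseline→Monitor; finish is now 25 weeks.
Change in finish: 25 − 21 = +4 weeks.

4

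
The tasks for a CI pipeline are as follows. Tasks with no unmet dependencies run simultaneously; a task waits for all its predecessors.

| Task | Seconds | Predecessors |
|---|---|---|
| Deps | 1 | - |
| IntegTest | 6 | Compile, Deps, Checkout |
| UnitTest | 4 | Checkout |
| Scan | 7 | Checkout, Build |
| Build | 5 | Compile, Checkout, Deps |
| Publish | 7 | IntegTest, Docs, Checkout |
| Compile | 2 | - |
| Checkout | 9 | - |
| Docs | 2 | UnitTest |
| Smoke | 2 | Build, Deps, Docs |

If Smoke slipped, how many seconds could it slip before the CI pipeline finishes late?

Critical path: Checkout→UnitTest→Docs→Publish = 9+4+2+7 = 22, so the finish is 22 seconds.
Longest path through Smoke: 17 seconds (earliest finish 17, latest finish 22).
Slack of Smoke = 20 − 15 = 5 seconds.

5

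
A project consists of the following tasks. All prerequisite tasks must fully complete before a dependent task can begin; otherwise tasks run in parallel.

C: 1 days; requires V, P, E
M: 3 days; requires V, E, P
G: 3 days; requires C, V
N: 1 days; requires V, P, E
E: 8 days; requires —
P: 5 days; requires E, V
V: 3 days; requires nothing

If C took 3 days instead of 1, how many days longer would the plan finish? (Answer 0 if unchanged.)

Actual critical path: E→P→C→G = 8+5+1+3 = 17 ⇒ 17 days.
Since C is critical, the +2 change carries straight to that chain (now 19 days).
No other chain overtakes it, so the finish is 19 days.
Change in finish: 19 − 17 = +2 days.

2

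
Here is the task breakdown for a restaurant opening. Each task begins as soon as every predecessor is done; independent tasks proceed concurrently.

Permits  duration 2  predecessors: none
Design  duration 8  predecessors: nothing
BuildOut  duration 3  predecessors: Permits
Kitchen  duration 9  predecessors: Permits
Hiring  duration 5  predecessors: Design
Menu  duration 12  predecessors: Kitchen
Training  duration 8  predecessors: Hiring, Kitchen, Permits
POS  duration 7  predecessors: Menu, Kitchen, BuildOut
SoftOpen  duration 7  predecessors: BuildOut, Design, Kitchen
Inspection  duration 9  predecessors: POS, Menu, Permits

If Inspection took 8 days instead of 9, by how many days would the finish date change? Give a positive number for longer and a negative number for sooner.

-1

As given, the longest chain is Permits→Kitchen→Menu→POS→Inspection = 2+9+12+7+9 = 39, so the finish is 39 days.
Inspection is on the critical path; changing it to 8 makes that path 38 days.
The critical path is still Permits→Kitchen→Menu→POS→Inspection; finish is now 38 days.
Change in finish: 38 − 39 = -1 days.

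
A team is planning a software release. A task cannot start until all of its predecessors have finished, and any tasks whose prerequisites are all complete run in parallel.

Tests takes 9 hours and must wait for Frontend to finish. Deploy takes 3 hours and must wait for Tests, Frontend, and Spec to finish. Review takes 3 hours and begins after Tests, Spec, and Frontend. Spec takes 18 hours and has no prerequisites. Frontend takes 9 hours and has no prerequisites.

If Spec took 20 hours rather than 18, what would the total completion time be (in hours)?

Actual critical path: Spec→Review = 18+3 = 21 ⇒ 21 hours.
Spec is on the critical path; changing it to 20 makes that path 23 hours.
No other chain overtakes it, so the finish is 23 hours.

23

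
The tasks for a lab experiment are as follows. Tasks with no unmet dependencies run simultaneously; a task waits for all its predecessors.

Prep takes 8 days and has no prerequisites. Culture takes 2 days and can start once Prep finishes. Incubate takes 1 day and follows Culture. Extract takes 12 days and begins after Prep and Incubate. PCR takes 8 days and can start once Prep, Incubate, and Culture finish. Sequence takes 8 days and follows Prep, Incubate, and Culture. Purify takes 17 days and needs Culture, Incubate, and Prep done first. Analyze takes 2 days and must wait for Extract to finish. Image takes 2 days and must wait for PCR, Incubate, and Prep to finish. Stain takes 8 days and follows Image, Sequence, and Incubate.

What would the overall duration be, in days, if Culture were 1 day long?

Critical path before the change: Prep→Culture→Incubate→PCR→Image→Stain = 8+2+1+8+2+8 = 29 giving 29 days.
Culture lies on that path, so at 1 day the path becomes 28 days.
The critical path is still Prep→Culture→Incubate→PCR→Image→Stain; finish is now 28 days.

28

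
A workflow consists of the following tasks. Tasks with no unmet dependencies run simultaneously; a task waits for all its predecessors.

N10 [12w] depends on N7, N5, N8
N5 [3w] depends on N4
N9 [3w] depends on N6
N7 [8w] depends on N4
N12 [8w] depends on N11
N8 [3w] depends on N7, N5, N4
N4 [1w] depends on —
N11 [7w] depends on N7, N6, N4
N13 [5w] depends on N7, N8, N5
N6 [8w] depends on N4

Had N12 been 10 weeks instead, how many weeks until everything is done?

26

Actual critical path: N4→N6→N11→N12 = 1+8+7+8 = 24 ⇒ 24 weeks.
N12 is on the critical path; changing it to 10 makes that path 26 weeks.
No other chain overtakes it, so the finish is 26 weeks.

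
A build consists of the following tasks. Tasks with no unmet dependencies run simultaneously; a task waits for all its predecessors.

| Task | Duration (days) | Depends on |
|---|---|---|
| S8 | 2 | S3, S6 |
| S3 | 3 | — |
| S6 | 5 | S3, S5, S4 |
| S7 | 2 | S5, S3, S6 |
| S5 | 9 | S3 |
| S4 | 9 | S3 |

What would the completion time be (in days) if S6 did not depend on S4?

19

Original critical path: S3→S4→S6→S7 = 3+9+5+2 = 19 ⇒ 19 days.
Dropping S4→S6 doesn't change S6's earliest start (12); another predecessor still binds.
The longest chain is now S3→S5→S6→S7 = 3+9+5+2 = 19, so the build takes 19 days.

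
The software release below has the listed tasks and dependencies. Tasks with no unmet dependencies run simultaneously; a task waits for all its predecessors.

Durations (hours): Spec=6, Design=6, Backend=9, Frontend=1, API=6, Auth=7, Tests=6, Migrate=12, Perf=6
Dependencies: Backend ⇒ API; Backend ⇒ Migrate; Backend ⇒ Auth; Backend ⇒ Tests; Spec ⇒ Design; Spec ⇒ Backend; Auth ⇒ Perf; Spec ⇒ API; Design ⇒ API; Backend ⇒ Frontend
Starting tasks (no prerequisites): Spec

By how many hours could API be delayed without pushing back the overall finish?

The longest chain is Spec→Backend→Auth→Perf = 6+9+7+6 = 28; overall finish 28 hours.
API finishes as early as 21 and must finish by 28.
So API can slip 28 − 21 = 7 hours.

7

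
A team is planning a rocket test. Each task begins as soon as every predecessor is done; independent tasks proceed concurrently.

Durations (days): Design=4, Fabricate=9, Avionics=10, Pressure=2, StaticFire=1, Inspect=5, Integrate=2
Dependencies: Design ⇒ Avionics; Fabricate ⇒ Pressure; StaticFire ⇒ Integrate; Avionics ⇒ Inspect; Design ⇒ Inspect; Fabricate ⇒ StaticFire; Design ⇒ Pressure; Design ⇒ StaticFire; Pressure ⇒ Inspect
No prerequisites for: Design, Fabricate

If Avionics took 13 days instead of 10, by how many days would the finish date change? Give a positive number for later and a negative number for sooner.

3

The binding path is Design→Avionics→Inspect = 4+10+5 = 19; finish at 19 days.
Avionics is on the critical path; changing it to 13 makes that path 22 days.
No other chain overtakes it, so the finish is 22 days.
Change in finish: 22 − 19 = +3 days.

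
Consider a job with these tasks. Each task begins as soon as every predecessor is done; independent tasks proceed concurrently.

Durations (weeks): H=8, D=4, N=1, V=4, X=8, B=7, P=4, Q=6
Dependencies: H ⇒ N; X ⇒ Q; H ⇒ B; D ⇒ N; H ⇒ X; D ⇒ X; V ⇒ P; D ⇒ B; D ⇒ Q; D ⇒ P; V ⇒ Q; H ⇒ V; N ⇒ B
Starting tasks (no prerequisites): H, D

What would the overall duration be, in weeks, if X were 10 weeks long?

24

Actual critical path: H→X→Q = 8+8+6 = 22 ⇒ 22 weeks.
X lies on that path, so at 10 weeks the path becomes 24 weeks.
That remains the longest chain; total 24 weeks.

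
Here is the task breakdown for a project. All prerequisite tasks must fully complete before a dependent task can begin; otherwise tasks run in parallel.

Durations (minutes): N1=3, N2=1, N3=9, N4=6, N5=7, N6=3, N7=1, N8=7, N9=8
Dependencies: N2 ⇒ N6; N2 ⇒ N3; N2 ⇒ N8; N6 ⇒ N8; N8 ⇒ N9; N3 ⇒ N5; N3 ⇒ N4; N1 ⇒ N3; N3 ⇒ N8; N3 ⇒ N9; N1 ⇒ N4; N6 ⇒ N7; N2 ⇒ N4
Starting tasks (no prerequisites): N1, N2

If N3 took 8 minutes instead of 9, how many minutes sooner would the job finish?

The binding path is N1→N3→N8→N9 = 3+9+7+8 = 27; finish at 27 minutes.
N3 is on the critical path; changing it to 8 makes that path 26 minutes.
That remains the longest chain; total 26 minutes.
Change in finish: 26 − 27 = -1 minutes.

1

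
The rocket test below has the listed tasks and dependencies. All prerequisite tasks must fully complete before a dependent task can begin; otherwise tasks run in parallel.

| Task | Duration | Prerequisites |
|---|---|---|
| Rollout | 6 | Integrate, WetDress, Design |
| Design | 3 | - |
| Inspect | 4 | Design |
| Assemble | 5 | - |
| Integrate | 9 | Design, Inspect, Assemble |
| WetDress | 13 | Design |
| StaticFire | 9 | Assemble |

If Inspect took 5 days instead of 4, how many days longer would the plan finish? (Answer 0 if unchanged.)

As given, the longest chain is Design→Inspect→Integrate→Rollout = 3+4+9+6 = 22, so the finish is 22 days.
Inspect is on the critical path; changing it to 5 makes that path 23 days.
No other chain overtakes it, so the finish is 23 days.
Change in finish: 23 − 22 = +1 days.

1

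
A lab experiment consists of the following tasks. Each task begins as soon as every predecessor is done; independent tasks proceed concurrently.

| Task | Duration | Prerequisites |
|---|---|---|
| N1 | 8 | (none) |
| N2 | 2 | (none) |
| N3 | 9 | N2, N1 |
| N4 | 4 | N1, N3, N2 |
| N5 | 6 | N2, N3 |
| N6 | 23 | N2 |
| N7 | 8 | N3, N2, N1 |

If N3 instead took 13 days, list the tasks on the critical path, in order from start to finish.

N1, N3, N7

Actual critical path: N1→N3→N7 = 8+9+8 = 25 ⇒ 25 days.
N3 lies on that path, so at 13 days the path becomes 29 days.
The critical path is still N1→N3→N7; finish is now 29 days.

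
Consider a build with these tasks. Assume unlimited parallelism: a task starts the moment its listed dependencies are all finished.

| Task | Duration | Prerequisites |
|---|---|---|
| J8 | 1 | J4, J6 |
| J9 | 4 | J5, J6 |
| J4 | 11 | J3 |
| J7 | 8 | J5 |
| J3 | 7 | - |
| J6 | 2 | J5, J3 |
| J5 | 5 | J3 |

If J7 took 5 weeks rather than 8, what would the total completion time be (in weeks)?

Baseline: J3→J5→J7 = 7+5+8 = 20 → 20 weeks.
J7 is on the critical path; changing it to 5 makes that path 17 weeks.
The binding chain switches to J3→J4→J8 = 7+11+1 = 19; finish 19 weeks.

19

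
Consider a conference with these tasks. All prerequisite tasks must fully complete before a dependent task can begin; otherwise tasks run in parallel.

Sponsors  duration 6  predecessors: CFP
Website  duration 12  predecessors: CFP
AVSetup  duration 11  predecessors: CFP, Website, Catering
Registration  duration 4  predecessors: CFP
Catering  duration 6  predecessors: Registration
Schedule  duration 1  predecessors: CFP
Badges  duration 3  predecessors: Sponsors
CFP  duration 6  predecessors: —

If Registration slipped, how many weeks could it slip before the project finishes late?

The longest chain is CFP→Website→AVSetup = 6+12+11 = 29; overall finish 29 weeks.
Registration finishes as early as 10 and must finish by 12.
Float = 29 − 27 = 2.

2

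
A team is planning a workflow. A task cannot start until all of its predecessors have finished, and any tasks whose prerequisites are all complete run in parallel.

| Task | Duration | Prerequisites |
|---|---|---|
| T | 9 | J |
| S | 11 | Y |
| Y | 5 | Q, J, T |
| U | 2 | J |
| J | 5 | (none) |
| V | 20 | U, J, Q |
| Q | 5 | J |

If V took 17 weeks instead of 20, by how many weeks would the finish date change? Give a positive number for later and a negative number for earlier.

The binding path is J→Q→V = 5+5+20 = 30; finish at 30 weeks.
V lies on that path, so at 17 weeks the path becomes 27 weeks.
Now J→T→Y→S = 5+9+5+11 = 30 is longest, so the finish becomes 30 weeks.
Change in finish: 30 − 30 = +0 weeks.

0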